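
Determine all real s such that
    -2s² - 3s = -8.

Rearrange to standard form: -2s² - 3s + 8 = 0.
Discriminant: (-3)² − 4·(-2)·8 = 73.
Quadratic formula: s = (3 ± √73) / (-4).
So s = -√(73)/4 - 3/4 ≈ -2.886 or s = -3/4 + √(73)/4 ≈ 1.386.

s = -2.886 or s = 1.386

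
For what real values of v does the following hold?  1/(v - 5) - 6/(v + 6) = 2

v = -8.8958 or v = 5.3958

Multiply both sides by (v - 5)(v + 6):
(v + 6) - 6(v - 5) = 2(v - 5)(v + 6).
Expand and collect terms: 2v² + 7v - 96 = 0.
By the quadratic formula, v = (-7 ± √817) / 4, so v ≈ 5.3958 or v ≈ -8.8958.
Neither value makes a denominator zero (v ≠ 5, v ≠ -6), so both are valid.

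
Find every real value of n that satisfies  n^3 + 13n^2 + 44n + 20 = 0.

n = -7.4641 or n = -5 or n = -0.5359

Possible rational roots are divisors of 20. Testing n = -5 gives 0, so (n + 5) is a factor.
Divide: n^3 + 13n^2 + 44n + 20 = (n + 5)(n^2 + 8n + 4).
Apply the quadratic formula to n^2 + 8n + 4 = 0: n = (-8 +/- sqrt(48))/2, i.e. n ~= -0.5359 or n ~= -7.4641.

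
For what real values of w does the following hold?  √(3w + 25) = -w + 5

Square both sides: 3w + 25 = (-w + 5)².
Expand and rearrange: w² - 13w = 0.
Solving gives w = 13 or w = 0.
Check each candidate in the original equation:
  w = 13: √(64) = 8, while -w + 5 = -8 — extraneous.
  w = 0: √(25) = 5, while -w + 5 = 5 — valid.

w = 0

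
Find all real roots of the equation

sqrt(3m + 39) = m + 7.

Square both sides: 3m + 39 = (m + 7)^2.
Expand and rearrange: m^2 + 11m + 10 = 0.
Solving gives m = -1 or m = -10.
Check each candidate in the original equation:
  m = -1: sqrt(36) = 6, while m + 7 = 6 — valid.
  m = -10: sqrt(9) = 3, while m + 7 = -3 — extraneous.

m = -1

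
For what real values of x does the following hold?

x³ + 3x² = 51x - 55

x = -9.1962 or x = 1.1962 or x = 5

Rearrange: x³ + 3x² - 51x + 55 = 0.
Possible rational roots are divisors of 55. Testing x = 5 gives 0, so (x - 5) is a factor.
Divide: x³ + 3x² - 51x + 55 = (x - 5)(x² + 8x - 11).
Apply the quadratic formula to x² + 8x - 11 = 0: x = (-8 ± √108)/2, i.e. x ≈ 1.1962 or x ≈ -9.1962.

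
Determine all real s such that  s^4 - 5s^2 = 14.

Let u = s^2. The equation becomes u^2 - 5u - 14 = 0.
Factor: (u + 2)(u - 7) = 0, so u = -2 or u = 7.
s^2 = -2 < 0 has no real solution.
s^2 = 7 gives s = +/-sqrt(7) ~= +/-2.6458.

s = -2.6458 or s = 2.6458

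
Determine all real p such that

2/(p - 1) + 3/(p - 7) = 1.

p = 2.228 or p = 10.772

Multiply both sides by (p - 1)(p - 7):
2(p - 7) + 3(p - 1) = (p - 1)(p - 7).
Expand and collect terms: p² - 13p + 24 = 0.
By the quadratic formula, p = (13 ± √73) / 2, so p ≈ 10.772 or p ≈ 2.228.
Neither value makes a denominator zero (p ≠ 1, p ≠ 7), so both are valid.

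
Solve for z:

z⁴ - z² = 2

Let u = z². The equation becomes u² - u - 2 = 0.
Factor: (u + 1)(u - 2) = 0, so u = -1 or u = 2.
z² = -1 < 0 has no real solution.
z² = 2 gives z = ±√(2) ≈ ±1.4142.

z = -1.4142 or z = 1.4142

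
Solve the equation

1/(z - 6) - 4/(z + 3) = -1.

Multiply both sides by (z - 6)(z + 3):
(z + 3) - 4(z - 6) = -(z - 6)(z + 3).
Expand and collect terms: -z² + 6z - 9 = 0.
This has the repeated root z = 3.
Neither value makes a denominator zero (z ≠ 6, z ≠ -3), so both are valid.

z = 3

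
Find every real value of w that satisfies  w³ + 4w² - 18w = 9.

w = -6.5414 or w = -0.4586 or w = 3

Rearrange: w³ + 4w² - 18w - 9 = 0.
Possible rational roots are divisors of -9. Testing w = 3 gives 0, so (w - 3) is a factor.
Divide: w³ + 4w² - 18w - 9 = (w - 3)(w² + 7w + 3).
Apply the quadratic formula to w² + 7w + 3 = 0: w = (-7 ± √37)/2, i.e. w ≈ -0.4586 or w ≈ -6.5414.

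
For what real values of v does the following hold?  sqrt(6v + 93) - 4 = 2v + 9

v = -2

Isolate the radical: sqrt(6v + 93) = 2v + 13.
Square both sides: 6v + 93 = (2v + 13)^2.
Expand and rearrange: 4v^2 + 46v + 76 = 0.
Solving gives v = -2 or v = -9.5.
Check each candidate in the original equation:
  v = -2: sqrt(81) = 9, while 2v + 13 = 9 — valid.
  v = -9.5: sqrt(36) = 6, while 2v + 13 = -6 — extraneous.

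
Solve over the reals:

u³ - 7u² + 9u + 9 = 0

Possible rational roots are divisors of 9. Testing u = 3 gives 0, so (u - 3) is a factor.
Divide: u³ - 7u² + 9u + 9 = (u - 3)(u² - 4u - 3).
Apply the quadratic formula to u² - 4u - 3 = 0: u = (4 ± √28)/2, i.e. u ≈ 4.6458 or u ≈ -0.6458.

u = -0.6458 or u = 3 or u = 4.6458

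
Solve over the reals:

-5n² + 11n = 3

n = 0.319 or n = 1.881

Rearrange to standard form: -5n² + 11n - 3 = 0.
Discriminant: (11)² − 4·(-5)·(-3) = 61.
Quadratic formula: n = (-11 ± √61) / (-10).
So n = 11/10 - √(61)/10 ≈ 0.319 or n = √(61)/10 + 11/10 ≈ 1.881.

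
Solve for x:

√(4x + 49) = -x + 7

Square both sides: 4x + 49 = (-x + 7)².
Expand and rearrange: x² - 18x = 0.
Solving gives x = 18 or x = 0.
Check each candidate in the original equation:
  x = 18: √(121) = 11, while -x + 7 = -11 — extraneous.
  x = 0: √(49) = 7, while -x + 7 = 7 — valid.

x = 0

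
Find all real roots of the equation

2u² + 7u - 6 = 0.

Discriminant: (7)² − 4·2·(-6) = 97.
Quadratic formula: u = (-7 ± √97) / 4.
So u = -7/4 + √(97)/4 ≈ 0.7122 or u = -√(97)/4 - 7/4 ≈ -4.2122.

u = -4.2122 or u = 0.7122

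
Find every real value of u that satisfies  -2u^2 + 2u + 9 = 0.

u = -1.6794 or u = 2.6794

Discriminant: (2)^2 - 4*(-2)*9 = 76.
Quadratic formula: u = (-2 +/- sqrt(76)) / (-4).
So u = 1/2 - sqrt(19)/2 ~= -1.6794 or u = 1/2 + sqrt(19)/2 ~= 2.6794.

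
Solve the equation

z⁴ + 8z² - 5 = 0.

z = -0.7633 or z = 0.7633

Let u = z². The equation becomes u² + 8u - 5 = 0.
By the quadratic formula, u = -4 + √(21) or u = -√(21) - 4.
z² = -4 + √(21) gives z = ±√(-4 + √(21)) ≈ ±0.7633.
z² = -√(21) - 4 < 0 has no real solution.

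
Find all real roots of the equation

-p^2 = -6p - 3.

p = -0.4641 or p = 6.4641

Rearrange to standard form: -p^2 + 6p + 3 = 0.
Discriminant: (6)^2 - 4*(-1)*3 = 48.
Quadratic formula: p = (-6 +/- sqrt(48)) / (-2).
So p = 3 - 2*sqrt(3) ~= -0.4641 or p = 3 + 2*sqrt(3) ~= 6.4641.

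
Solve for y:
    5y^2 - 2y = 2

y = -0.4633 or y = 0.8633

Rearrange to standard form: 5y^2 - 2y - 2 = 0.
Discriminant: (-2)^2 - 4*5*(-2) = 44.
Quadratic formula: y = (2 +/- sqrt(44)) / 10.
So y = 1/5 + sqrt(11)/5 ~= 0.8633 or y = 1/5 - sqrt(11)/5 ~= -0.4633.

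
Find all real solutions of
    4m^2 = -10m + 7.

Rearrange to standard form: 4m^2 + 10m - 7 = 0.
Discriminant: (10)^2 - 4*4*(-7) = 212.
Quadratic formula: m = (-10 +/- sqrt(212)) / 8.
So m = -5/4 + sqrt(53)/4 ~= 0.57 or m = -sqrt(53)/4 - 5/4 ~= -3.07.

m = -3.07 or m = 0.57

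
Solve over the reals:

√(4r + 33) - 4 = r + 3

r = -2

Isolate the radical: √(4r + 33) = r + 7.
Square both sides: 4r + 33 = (r + 7)².
Expand and rearrange: r² + 10r + 16 = 0.
Solving gives r = -2 or r = -8.
Check each candidate in the original equation:
  r = -2: √(25) = 5, while r + 7 = 5 — valid.
  r = -8: √(1) = 1, while r + 7 = -1 — extraneous.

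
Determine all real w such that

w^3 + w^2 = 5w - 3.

Rearrange: w^3 + w^2 - 5w + 3 = 0.
Possible rational roots are divisors of 3. Testing w = -3 gives 0, so (w + 3) is a factor.
Divide: w^3 + w^2 - 5w + 3 = (w + 3)(w^2 - 2w + 1).
The quadratic has the repeated root w = 1.

w = -3 or w = 1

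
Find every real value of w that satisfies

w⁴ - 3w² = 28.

Let u = w². The equation becomes u² - 3u - 28 = 0.
Factor: (u - 7)(u + 4) = 0, so u = 7 or u = -4.
w² = 7 gives w = ±√(7) ≈ ±2.6458.
w² = -4 < 0 has no real solution.

w = -2.6458 or w = 2.6458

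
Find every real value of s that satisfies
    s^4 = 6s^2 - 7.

Let u = s^2. The equation becomes u^2 - 6u + 7 = 0.
By the quadratic formula, u = sqrt(2) + 3 or u = 3 - sqrt(2).
s^2 = sqrt(2) + 3 gives s = +/-sqrt(sqrt(2) + 3) ~= +/-2.101.
s^2 = 3 - sqrt(2) gives s = +/-sqrt(3 - sqrt(2)) ~= +/-1.2593.

s = -2.101 or s = -1.2593 or s = 1.2593 or s = 2.101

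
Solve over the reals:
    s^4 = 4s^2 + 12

s = -2.4495 or s = 2.4495

Let u = s^2. The equation becomes u^2 - 4u - 12 = 0.
Factor: (u + 2)(u - 6) = 0, so u = -2 or u = 6.
s^2 = -2 < 0 has no real solution.
s^2 = 6 gives s = +/-sqrt(6) ~= +/-2.4495.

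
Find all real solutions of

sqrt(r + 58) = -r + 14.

r = 6

Square both sides: r + 58 = (-r + 14)^2.
Expand and rearrange: r^2 - 29r + 138 = 0.
Solving gives r = 23 or r = 6.
Check each candidate in the original equation:
  r = 23: sqrt(81) = 9, while -r + 14 = -9 — extraneous.
  r = 6: sqrt(64) = 8, while -r + 14 = 8 — valid.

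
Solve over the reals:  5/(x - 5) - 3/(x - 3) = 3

x = 2.3897 or x = 6.277

Multiply both sides by (x - 5)(x - 3):
5(x - 3) - 3(x - 5) = 3(x - 5)(x - 3).
Expand and collect terms: 3x^2 - 26x + 45 = 0.
By the quadratic formula, x = (26 +/- sqrt(136)) / 6, so x ~= 6.277 or x ~= 2.3897.
Neither value makes a denominator zero (x != 5, x != 3), so both are valid.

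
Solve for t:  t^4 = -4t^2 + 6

Let u = t^2. The equation becomes u^2 + 4u - 6 = 0.
By the quadratic formula, u = -2 + sqrt(10) or u = -sqrt(10) - 2.
t^2 = -2 + sqrt(10) gives t = +/-sqrt(-2 + sqrt(10)) ~= +/-1.0781.
t^2 = -sqrt(10) - 2 < 0 has no real solution.

t = -1.0781 or t = 1.0781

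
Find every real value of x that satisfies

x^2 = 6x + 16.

Bring every term to one side: x^2 - 6x - 16 = 0.
Factor: (x + 2)(x - 8) = 0.
So x = -2 or x = 8.

x = -2 or x = 8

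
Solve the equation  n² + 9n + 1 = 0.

Discriminant: (9)² − 4·1·1 = 77.
Quadratic formula: n = (-9 ± √77) / 2.
So n = -9/2 + √(77)/2 ≈ -0.1125 or n = -9/2 - √(77)/2 ≈ -8.8875.

n = -8.8875 or n = -0.1125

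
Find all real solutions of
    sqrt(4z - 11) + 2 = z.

Isolate the radical: sqrt(4z - 11) = z - 2.
Square both sides: 4z - 11 = (z - 2)^2.
Expand and rearrange: z^2 - 8z + 15 = 0.
Solving gives z = 5 or z = 3.
Check each candidate in the original equation:
  z = 5: sqrt(9) = 3, while z - 2 = 3 — valid.
  z = 3: sqrt(1) = 1, while z - 2 = 1 — valid.

z = 3 or z = 5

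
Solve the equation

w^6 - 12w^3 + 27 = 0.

w = 1.4422 or w = 2.0801

Let u = w^3. The equation becomes u^2 - 12u + 27 = 0.
Factor: (u - 3)(u - 9) = 0, so u = 3 or u = 9.
w^3 = 3 gives w = (3)^(1/3) ~= 1.4422.
w^3 = 9 gives w = (9)^(1/3) ~= 2.0801.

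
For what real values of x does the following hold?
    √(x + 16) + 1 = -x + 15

Isolate the radical: √(x + 16) = -x + 14.
Square both sides: x + 16 = (-x + 14)².
Expand and rearrange: x² - 29x + 180 = 0.
Solving gives x = 20 or x = 9.
Check each candidate in the original equation:
  x = 20: √(36) = 6, while -x + 14 = -6 — extraneous.
  x = 9: √(25) = 5, while -x + 14 = 5 — valid.

x = 9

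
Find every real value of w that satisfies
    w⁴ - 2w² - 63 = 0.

Let u = w². The equation becomes u² - 2u - 63 = 0.
Factor: (u - 9)(u + 7) = 0, so u = 9 or u = -7.
w² = 9 gives w = ±3.
w² = -7 < 0 has no real solution.

w = -3 or w = 3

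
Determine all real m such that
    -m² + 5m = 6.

m = 2 or m = 3

Bring every term to one side: -m² + 5m - 6 = 0.
Factor: -1(m - 3)(m - 2) = 0.
So m = 3 or m = 2.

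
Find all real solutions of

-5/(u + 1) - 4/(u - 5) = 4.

Multiply both sides by (u + 1)(u - 5):
-5(u - 5) - 4(u + 1) = 4(u + 1)(u - 5).
Expand and collect terms: 4u^2 - 7u - 41 = 0.
By the quadratic formula, u = (7 +/- sqrt(705)) / 8, so u ~= 4.194 or u ~= -2.444.
Neither value makes a denominator zero (u != -1, u != 5), so both are valid.

u = -2.444 or u = 4.194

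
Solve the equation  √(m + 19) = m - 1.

m = 6

Square both sides: m + 19 = (m - 1)².
Expand and rearrange: m² - 3m - 18 = 0.
Solving gives m = 6 or m = -3.
Check each candidate in the original equation:
  m = 6: √(25) = 5, while m - 1 = 5 — valid.
  m = -3: √(16) = 4, while m - 1 = -4 — extraneous.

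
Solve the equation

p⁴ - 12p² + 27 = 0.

Let u = p². The equation becomes u² - 12u + 27 = 0.
Factor: (u - 9)(u - 3) = 0, so u = 9 or u = 3.
p² = 9 gives p = ±3.
p² = 3 gives p = ±√(3) ≈ ±1.7321.

p = -3 or p = -1.7321 or p = 1.7321 or p = 3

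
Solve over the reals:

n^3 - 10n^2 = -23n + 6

n = 0.2984 or n = 3 or n = 6.7016

Rearrange: n^3 - 10n^2 + 23n - 6 = 0.
Possible rational roots are divisors of -6. Testing n = 3 gives 0, so (n - 3) is a factor.
Divide: n^3 - 10n^2 + 23n - 6 = (n - 3)(n^2 - 7n + 2).
Apply the quadratic formula to n^2 - 7n + 2 = 0: n = (7 +/- sqrt(41))/2, i.e. n ~= 6.7016 or n ~= 0.2984.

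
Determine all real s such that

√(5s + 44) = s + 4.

Square both sides: 5s + 44 = (s + 4)².
Expand and rearrange: s² + 3s - 28 = 0.
Solving gives s = 4 or s = -7.
Check each candidate in the original equation:
  s = 4: √(64) = 8, while s + 4 = 8 — valid.
  s = -7: √(9) = 3, while s + 4 = -3 — extraneous.

s = 4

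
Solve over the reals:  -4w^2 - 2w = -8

Rearrange to standard form: -4w^2 - 2w + 8 = 0.
Discriminant: (-2)^2 - 4*(-4)*8 = 132.
Quadratic formula: w = (2 +/- sqrt(132)) / (-8).
So w = -sqrt(33)/4 - 1/4 ~= -1.6861 or w = -1/4 + sqrt(33)/4 ~= 1.1861.

w = -1.6861 or w = 1.1861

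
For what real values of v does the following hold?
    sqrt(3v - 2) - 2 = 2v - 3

Isolate the radical: sqrt(3v - 2) = 2v - 1.
Square both sides: 3v - 2 = (2v - 1)^2.
Expand and rearrange: 4v^2 - 7v + 3 = 0.
Solving gives v = 1 or v = 0.75.
Check each candidate in the original equation:
  v = 1: sqrt(1) = 1, while 2v - 1 = 1 — valid.
  v = 0.75: sqrt(0.25) = 0.5, while 2v - 1 = 0.5 — valid.

v = 0.75 or v = 1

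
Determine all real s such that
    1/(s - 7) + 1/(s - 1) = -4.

Multiply both sides by (s - 7)(s - 1):
(s - 1) + (s - 7) = -4(s - 7)(s - 1).
Expand and collect terms: -4s^2 + 30s - 20 = 0.
By the quadratic formula, s = (-30 +/- sqrt(580)) / -8, so s ~= 0.7396 or s ~= 6.7604.
Neither value makes a denominator zero (s != 7, s != 1), so both are valid.

s = 0.7396 or s = 6.7604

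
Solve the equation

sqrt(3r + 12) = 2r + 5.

r = -1

Square both sides: 3r + 12 = (2r + 5)^2.
Expand and rearrange: 4r^2 + 17r + 13 = 0.
Solving gives r = -1 or r = -3.25.
Check each candidate in the original equation:
  r = -1: sqrt(9) = 3, while 2r + 5 = 3 — valid.
  r = -3.25: sqrt(2.25) = 1.5, while 2r + 5 = -1.5 — extraneous.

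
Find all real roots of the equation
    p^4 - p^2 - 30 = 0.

p = -2.4495 or p = 2.4495

Let u = p^2. The equation becomes u^2 - u - 30 = 0.
Factor: (u + 5)(u - 6) = 0, so u = -5 or u = 6.
p^2 = -5 < 0 has no real solution.
p^2 = 6 gives p = +/-sqrt(6) ~= +/-2.4495.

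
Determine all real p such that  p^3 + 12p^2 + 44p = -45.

Rearrange: p^3 + 12p^2 + 44p + 45 = 0.
Possible rational roots are divisors of 45. Testing p = -5 gives 0, so (p + 5) is a factor.
Divide: p^3 + 12p^2 + 44p + 45 = (p + 5)(p^2 + 7p + 9).
Apply the quadratic formula to p^2 + 7p + 9 = 0: p = (-7 +/- sqrt(13))/2, i.e. p ~= -1.6972 or p ~= -5.3028.

p = -5.3028 or p = -5 or p = -1.6972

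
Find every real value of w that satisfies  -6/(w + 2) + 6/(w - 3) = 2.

w = -4.1098 or w = 5.1098

Multiply both sides by (w + 2)(w - 3):
-6(w - 3) + 6(w + 2) = 2(w + 2)(w - 3).
Expand and collect terms: 2w^2 - 2w - 42 = 0.
By the quadratic formula, w = (2 +/- sqrt(340)) / 4, so w ~= 5.1098 or w ~= -4.1098.
Neither value makes a denominator zero (w != -2, w != 3), so both are valid.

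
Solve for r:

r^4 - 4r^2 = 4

Let u = r^2. The equation becomes u^2 - 4u - 4 = 0.
By the quadratic formula, u = 2 + 2*sqrt(2) or u = 2 - 2*sqrt(2).
r^2 = 2 + 2*sqrt(2) gives r = +/-sqrt(2 + 2*sqrt(2)) ~= +/-2.1974.
r^2 = 2 - 2*sqrt(2) < 0 has no real solution.

r = -2.1974 or r = 2.1974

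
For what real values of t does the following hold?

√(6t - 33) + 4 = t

Isolate the radical: √(6t - 33) = t - 4.
Square both sides: 6t - 33 = (t - 4)².
Expand and rearrange: t² - 14t + 49 = 0.
This gives the repeated root t = 7.
Check in the original equation:
  t = 7: √(9) = 3, while t - 4 = 3 — valid.

t = 7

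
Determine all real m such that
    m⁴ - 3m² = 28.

m = -2.6458 or m = 2.6458

Let u = m². The equation becomes u² - 3u - 28 = 0.
Factor: (u + 4)(u - 7) = 0, so u = -4 or u = 7.
m² = -4 < 0 has no real solution.
m² = 7 gives m = ±√(7) ≈ ±2.6458.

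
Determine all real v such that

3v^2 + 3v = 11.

v = -2.4791 or v = 1.4791

Rearrange to standard form: 3v^2 + 3v - 11 = 0.
Discriminant: (3)^2 - 4*3*(-11) = 141.
Quadratic formula: v = (-3 +/- sqrt(141)) / 6.
So v = -1/2 + sqrt(141)/6 ~= 1.4791 or v = -sqrt(141)/6 - 1/2 ~= -2.4791.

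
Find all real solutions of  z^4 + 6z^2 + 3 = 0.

No real solutions.

Let u = z^2. The equation becomes u^2 + 6u + 3 = 0.
By the quadratic formula, u = -3 + sqrt(6) or u = -3 - sqrt(6).
z^2 = -3 + sqrt(6) < 0 has no real solution.
z^2 = -3 - sqrt(6) < 0 has no real solution.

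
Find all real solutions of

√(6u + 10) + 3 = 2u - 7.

u = 9

Isolate the radical: √(6u + 10) = 2u - 10.
Square both sides: 6u + 10 = (2u - 10)².
Expand and rearrange: 4u² - 46u + 90 = 0.
Solving gives u = 9 or u = 2.5.
Check each candidate in the original equation:
  u = 9: √(64) = 8, while 2u - 10 = 8 — valid.
  u = 2.5: √(25) = 5, while 2u - 10 = -5 — extraneous.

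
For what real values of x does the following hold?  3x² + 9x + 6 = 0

Factor: 3(x + 1)(x + 2) = 0.
So x = -1 or x = -2.

x = -2 or x = -1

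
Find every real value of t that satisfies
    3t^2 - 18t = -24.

Bring every term to one side: 3t^2 - 18t + 24 = 0.
Factor: 3(t - 2)(t - 4) = 0.
So t = 2 or t = 4.

t = 2 or t = 4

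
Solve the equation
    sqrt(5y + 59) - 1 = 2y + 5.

Isolate the radical: sqrt(5y + 59) = 2y + 6.
Square both sides: 5y + 59 = (2y + 6)^2.
Expand and rearrange: 4y^2 + 19y - 23 = 0.
Solving gives y = 1 or y = -5.75.
Check each candidate in the original equation:
  y = 1: sqrt(64) = 8, while 2y + 6 = 8 — valid.
  y = -5.75: sqrt(30.25) = 5.5, while 2y + 6 = -5.5 — extraneous.

y = 1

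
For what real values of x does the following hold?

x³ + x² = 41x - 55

x = -7.4721 or x = 1.4721 or x = 5

Rearrange: x³ + x² - 41x + 55 = 0.
Possible rational roots are divisors of 55. Testing x = 5 gives 0, so (x - 5) is a factor.
Divide: x³ + x² - 41x + 55 = (x - 5)(x² + 6x - 11).
Apply the quadratic formula to x² + 6x - 11 = 0: x = (-6 ± √80)/2, i.e. x ≈ 1.4721 or x ≈ -7.4721.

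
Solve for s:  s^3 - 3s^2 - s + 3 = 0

s = -1 or s = 1 or s = 3

Possible rational roots are divisors of 3. Testing s = 1 gives 0, so (s - 1) is a factor.
Divide: s^3 - 3s^2 - s + 3 = (s - 1)(s^2 - 2s - 3).
Factor the quadratic: s = 3 or s = -1.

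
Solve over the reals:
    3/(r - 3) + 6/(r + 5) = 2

Multiply both sides by (r - 3)(r + 5):
3(r + 5) + 6(r - 3) = 2(r - 3)(r + 5).
Expand and collect terms: 2r^2 - 5r - 27 = 0.
By the quadratic formula, r = (5 +/- sqrt(241)) / 4, so r ~= 5.131 or r ~= -2.631.
Neither value makes a denominator zero (r != 3, r != -5), so both are valid.

r = -2.631 or r = 5.131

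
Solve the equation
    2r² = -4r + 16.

r = -4 or r = 2

Bring every term to one side: 2r² + 4r - 16 = 0.
Factor: 2(r + 4)(r - 2) = 0.
So r = -4 or r = 2.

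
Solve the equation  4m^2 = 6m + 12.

m = -1.1375 or m = 2.6375

Rearrange to standard form: 4m^2 - 6m - 12 = 0.
Discriminant: (-6)^2 - 4*4*(-12) = 228.
Quadratic formula: m = (6 +/- sqrt(228)) / 8.
So m = 3/4 + sqrt(57)/4 ~= 2.6375 or m = 3/4 - sqrt(57)/4 ~= -1.1375.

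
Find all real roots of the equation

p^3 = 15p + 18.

p = -3 or p = -1.3723 or p = 4.3723

Rearrange: p^3 - 15p - 18 = 0.
Possible rational roots are divisors of -18. Testing p = -3 gives 0, so (p + 3) is a factor.
Divide: p^3 - 15p - 18 = (p + 3)(p^2 - 3p - 6).
Apply the quadratic formula to p^2 - 3p - 6 = 0: p = (3 +/- sqrt(33))/2, i.e. p ~= 4.3723 or p ~= -1.3723.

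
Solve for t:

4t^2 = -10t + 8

t = -3.1375 or t = 0.6375

Rearrange to standard form: 4t^2 + 10t - 8 = 0.
Discriminant: (10)^2 - 4*4*(-8) = 228.
Quadratic formula: t = (-10 +/- sqrt(228)) / 8.
So t = -5/4 + sqrt(57)/4 ~= 0.6375 or t = -sqrt(57)/4 - 5/4 ~= -3.1375.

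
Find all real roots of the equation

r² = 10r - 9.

r = 1 or r = 9

Bring every term to one side: r² - 10r + 9 = 0.
Factor: (r - 9)(r - 1) = 0.
So r = 9 or r = 1.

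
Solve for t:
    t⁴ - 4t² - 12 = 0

t = -2.4495 or t = 2.4495

Let u = t². The equation becomes u² - 4u - 12 = 0.
Factor: (u - 6)(u + 2) = 0, so u = 6 or u = -2.
t² = 6 gives t = ±√(6) ≈ ±2.4495.
t² = -2 < 0 has no real solution.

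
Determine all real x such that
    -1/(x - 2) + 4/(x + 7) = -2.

Multiply both sides by (x - 2)(x + 7):
-(x + 7) + 4(x - 2) = -2(x - 2)(x + 7).
Expand and collect terms: -2x² - 13x + 43 = 0.
By the quadratic formula, x = (13 ± √513) / -4, so x ≈ -8.9124 or x ≈ 2.4124.
Neither value makes a denominator zero (x ≠ 2, x ≠ -7), so both are valid.

x = -8.9124 or x = 2.4124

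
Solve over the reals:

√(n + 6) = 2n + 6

n = -2

Square both sides: n + 6 = (2n + 6)².
Expand and rearrange: 4n² + 23n + 30 = 0.
Solving gives n = -2 or n = -3.75.
Check each candidate in the original equation:
  n = -2: √(4) = 2, while 2n + 6 = 2 — valid.
  n = -3.75: √(2.25) = 1.5, while 2n + 6 = -1.5 — extraneous.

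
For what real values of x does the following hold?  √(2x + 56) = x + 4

x = 4

Square both sides: 2x + 56 = (x + 4)².
Expand and rearrange: x² + 6x - 40 = 0.
Solving gives x = 4 or x = -10.
Check each candidate in the original equation:
  x = 4: √(64) = 8, while x + 4 = 8 — valid.
  x = -10: √(36) = 6, while x + 4 = -6 — extraneous.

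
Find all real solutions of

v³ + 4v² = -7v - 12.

Rearrange: v³ + 4v² + 7v + 12 = 0.
Possible rational roots are divisors of 12. Testing v = -3 gives 0, so (v + 3) is a factor.
Divide: v³ + 4v² + 7v + 12 = (v + 3)(v² + v + 4).
The quadratic v² + v + 4 has discriminant -15 < 0, so no further real roots.

v = -3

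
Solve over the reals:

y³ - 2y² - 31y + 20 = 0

Possible rational roots are divisors of 20. Testing y = -5 gives 0, so (y + 5) is a factor.
Divide: y³ - 2y² - 31y + 20 = (y + 5)(y² - 7y + 4).
Apply the quadratic formula to y² - 7y + 4 = 0: y = (7 ± √33)/2, i.e. y ≈ 6.3723 or y ≈ 0.6277.

y = -5 or y = 0.6277 or y = 6.3723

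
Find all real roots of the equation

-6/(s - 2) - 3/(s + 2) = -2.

s = -1.2231 or s = 5.7231

Multiply both sides by (s - 2)(s + 2):
-6(s + 2) - 3(s - 2) = -2(s - 2)(s + 2).
Expand and collect terms: -2s^2 + 9s + 14 = 0.
By the quadratic formula, s = (-9 +/- sqrt(193)) / -4, so s ~= -1.2231 or s ~= 5.7231.
Neither value makes a denominator zero (s != 2, s != -2), so both are valid.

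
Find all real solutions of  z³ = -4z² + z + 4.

Rearrange: z³ + 4z² - z - 4 = 0.
Possible rational roots are divisors of -4. Testing z = -1 gives 0, so (z + 1) is a factor.
Divide: z³ + 4z² - z - 4 = (z + 1)(z² + 3z - 4).
Factor the quadratic: z = 1 or z = -4.

z = -4 or z = -1 or z = 1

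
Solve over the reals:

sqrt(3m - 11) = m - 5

m = 9

Square both sides: 3m - 11 = (m - 5)^2.
Expand and rearrange: m^2 - 13m + 36 = 0.
Solving gives m = 9 or m = 4.
Check each candidate in the original equation:
  m = 9: sqrt(16) = 4, while m - 5 = 4 — valid.
  m = 4: sqrt(1) = 1, while m - 5 = -1 — extraneous.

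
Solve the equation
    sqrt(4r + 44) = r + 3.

r = 5

Square both sides: 4r + 44 = (r + 3)^2.
Expand and rearrange: r^2 + 2r - 35 = 0.
Solving gives r = 5 or r = -7.
Check each candidate in the original equation:
  r = 5: sqrt(64) = 8, while r + 3 = 8 — valid.
  r = -7: sqrt(16) = 4, while r + 3 = -4 — extraneous.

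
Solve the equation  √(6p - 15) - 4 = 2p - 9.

Isolate the radical: √(6p - 15) = 2p - 5.
Square both sides: 6p - 15 = (2p - 5)².
Expand and rearrange: 4p² - 26p + 40 = 0.
Solving gives p = 4 or p = 2.5.
Check each candidate in the original equation:
  p = 4: √(9) = 3, while 2p - 5 = 3 — valid.
  p = 2.5: √(0) = 0, while 2p - 5 = 0 — valid.

p = 2.5 or p = 4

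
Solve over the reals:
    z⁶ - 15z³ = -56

z = 1.9129 or z = 2

Let u = z³. The equation becomes u² - 15u + 56 = 0.
Factor: (u - 8)(u - 7) = 0, so u = 8 or u = 7.
z³ = 8 gives z = 2.
z³ = 7 gives z = ∛(7) ≈ 1.9129.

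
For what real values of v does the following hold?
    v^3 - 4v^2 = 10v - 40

v = -3.1623 or v = 3.1623 or v = 4

Rearrange: v^3 - 4v^2 - 10v + 40 = 0.
Possible rational roots are divisors of 40. Testing v = 4 gives 0, so (v - 4) is a factor.
Divide: v^3 - 4v^2 - 10v + 40 = (v - 4)(v^2 - 10).
Apply the quadratic formula to v^2 - 10 = 0: v = (0 +/- sqrt(40))/2, i.e. v ~= 3.1623 or v ~= -3.1623.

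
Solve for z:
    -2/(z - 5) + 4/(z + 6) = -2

Multiply both sides by (z - 5)(z + 6):
-2(z + 6) + 4(z - 5) = -2(z - 5)(z + 6).
Expand and collect terms: -2z² - 4z + 92 = 0.
By the quadratic formula, z = (4 ± √752) / -4, so z ≈ -7.8557 or z ≈ 5.8557.
Neither value makes a denominator zero (z ≠ 5, z ≠ -6), so both are valid.

z = -7.8557 or z = 5.8557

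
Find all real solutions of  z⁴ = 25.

z = -2.2361 or z = 2.2361

Let u = z². The equation becomes u² - 25 = 0.
Factor: (u + 5)(u - 5) = 0, so u = -5 or u = 5.
z² = -5 < 0 has no real solution.
z² = 5 gives z = ±√(5) ≈ ±2.2361.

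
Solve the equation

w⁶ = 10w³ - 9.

w = 1 or w = 2.0801

Let u = w³. The equation becomes u² - 10u + 9 = 0.
Factor: (u - 9)(u - 1) = 0, so u = 9 or u = 1.
w³ = 9 gives w = ∛(9) ≈ 2.0801.
w³ = 1 gives w = 1.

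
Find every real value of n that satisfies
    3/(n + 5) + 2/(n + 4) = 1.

Multiply both sides by (n + 5)(n + 4):
3(n + 4) + 2(n + 5) = (n + 5)(n + 4).
Expand and collect terms: n^2 + 4n - 2 = 0.
By the quadratic formula, n = (-4 +/- sqrt(24)) / 2, so n ~= 0.4495 or n ~= -4.4495.
Neither value makes a denominator zero (n != -5, n != -4), so both are valid.

n = -4.4495 or n = 0.4495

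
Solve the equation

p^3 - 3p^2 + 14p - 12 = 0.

p = 1

Possible rational roots are divisors of -12. Testing p = 1 gives 0, so (p - 1) is a factor.
Divide: p^3 - 3p^2 + 14p - 12 = (p - 1)(p^2 - 2p + 12).
The quadratic p^2 - 2p + 12 has discriminant -44 < 0, so no further real roots.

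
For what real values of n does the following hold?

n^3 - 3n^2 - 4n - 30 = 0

Possible rational roots are divisors of -30. Testing n = 5 gives 0, so (n - 5) is a factor.
Divide: n^3 - 3n^2 - 4n - 30 = (n - 5)(n^2 + 2n + 6).
The quadratic n^2 + 2n + 6 has discriminant -20 < 0, so no further real roots.

n = 5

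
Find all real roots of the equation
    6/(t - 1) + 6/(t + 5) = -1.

Multiply both sides by (t - 1)(t + 5):
6(t + 5) + 6(t - 1) = -(t - 1)(t + 5).
Expand and collect terms: -t² - 16t - 19 = 0.
By the quadratic formula, t = (16 ± √180) / -2, so t ≈ -14.7082 or t ≈ -1.2918.
Neither value makes a denominator zero (t ≠ 1, t ≠ -5), so both are valid.

t = -14.7082 or t = -1.2918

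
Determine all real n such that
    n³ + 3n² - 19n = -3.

Rearrange: n³ + 3n² - 19n + 3 = 0.
Possible rational roots are divisors of 3. Testing n = 3 gives 0, so (n - 3) is a factor.
Divide: n³ + 3n² - 19n + 3 = (n - 3)(n² + 6n - 1).
Apply the quadratic formula to n² + 6n - 1 = 0: n = (-6 ± √40)/2, i.e. n ≈ 0.1623 or n ≈ -6.1623.

n = -6.1623 or n = 0.1623 or n = 3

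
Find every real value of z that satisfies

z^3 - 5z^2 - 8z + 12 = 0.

z = -2 or z = 1 or z = 6

Possible rational roots are divisors of 12. Testing z = 1 gives 0, so (z - 1) is a factor.
Divide: z^3 - 5z^2 - 8z + 12 = (z - 1)(z^2 - 4z - 12).
Factor the quadratic: z = 6 or z = -2.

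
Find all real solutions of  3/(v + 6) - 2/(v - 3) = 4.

v = -5.2013 or v = 2.4513

Multiply both sides by (v + 6)(v - 3):
3(v - 3) - 2(v + 6) = 4(v + 6)(v - 3).
Expand and collect terms: 4v² + 11v - 51 = 0.
By the quadratic formula, v = (-11 ± √937) / 8, so v ≈ 2.4513 or v ≈ -5.2013.
Neither value makes a denominator zero (v ≠ -6, v ≠ 3), so both are valid.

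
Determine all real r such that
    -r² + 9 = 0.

Factor: -1(r - 3)(r + 3) = 0.
So r = 3 or r = -3.

r = -3 or r = 3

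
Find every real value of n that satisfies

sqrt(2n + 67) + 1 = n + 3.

n = 7

Isolate the radical: sqrt(2n + 67) = n + 2.
Square both sides: 2n + 67 = (n + 2)^2.
Expand and rearrange: n^2 + 2n - 63 = 0.
Solving gives n = 7 or n = -9.
Check each candidate in the original equation:
  n = 7: sqrt(81) = 9, while n + 2 = 9 — valid.
  n = -9: sqrt(49) = 7, while n + 2 = -7 — extraneous.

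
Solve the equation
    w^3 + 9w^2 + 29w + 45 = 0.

Possible rational roots are divisors of 45. Testing w = -5 gives 0, so (w + 5) is a factor.
Divide: w^3 + 9w^2 + 29w + 45 = (w + 5)(w^2 + 4w + 9).
The quadratic w^2 + 4w + 9 has discriminant -20 < 0, so no further real roots.

w = -5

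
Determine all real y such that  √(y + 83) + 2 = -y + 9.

y = -2

Isolate the radical: √(y + 83) = -y + 7.
Square both sides: y + 83 = (-y + 7)².
Expand and rearrange: y² - 15y - 34 = 0.
Solving gives y = 17 or y = -2.
Check each candidate in the original equation:
  y = 17: √(100) = 10, while -y + 7 = -10 — extraneous.
  y = -2: √(81) = 9, while -y + 7 = 9 — valid.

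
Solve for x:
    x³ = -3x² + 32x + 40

x = -6.8284 or x = -1.1716 or x = 5

Rearrange: x³ + 3x² - 32x - 40 = 0.
Possible rational roots are divisors of -40. Testing x = 5 gives 0, so (x - 5) is a factor.
Divide: x³ + 3x² - 32x - 40 = (x - 5)(x² + 8x + 8).
Apply the quadratic formula to x² + 8x + 8 = 0: x = (-8 ± √32)/2, i.e. x ≈ -1.1716 or x ≈ -6.8284.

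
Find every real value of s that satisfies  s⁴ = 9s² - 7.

s = -2.8531 or s = -0.9273 or s = 0.9273 or s = 2.8531

Let u = s². The equation becomes u² - 9u + 7 = 0.
By the quadratic formula, u = √(53)/2 + 9/2 or u = 9/2 - √(53)/2.
s² = √(53)/2 + 9/2 gives s = ±√(√(53)/2 + 9/2) ≈ ±2.8531.
s² = 9/2 - √(53)/2 gives s = ±√(9/2 - √(53)/2) ≈ ±0.9273.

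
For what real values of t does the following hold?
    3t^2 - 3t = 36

Bring every term to one side: 3t^2 - 3t - 36 = 0.
Factor: 3(t + 3)(t - 4) = 0.
So t = -3 or t = 4.

t = -3 or t = 4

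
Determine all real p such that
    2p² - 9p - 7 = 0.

Discriminant: (-9)² − 4·2·(-7) = 137.
Quadratic formula: p = (9 ± √137) / 4.
So p = 9/4 + √(137)/4 ≈ 5.1762 or p = 9/4 - √(137)/4 ≈ -0.6762.

p = -0.6762 or p = 5.1762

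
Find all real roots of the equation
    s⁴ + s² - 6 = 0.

s = -1.4142 or s = 1.4142

Let u = s². The equation becomes u² + u - 6 = 0.
Factor: (u + 3)(u - 2) = 0, so u = -3 or u = 2.
s² = -3 < 0 has no real solution.
s² = 2 gives s = ±√(2) ≈ ±1.4142.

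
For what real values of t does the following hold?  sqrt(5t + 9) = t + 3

t = -1 or t = 0

Square both sides: 5t + 9 = (t + 3)^2.
Expand and rearrange: t^2 + t = 0.
Solving gives t = 0 or t = -1.
Check each candidate in the original equation:
  t = 0: sqrt(9) = 3, while t + 3 = 3 — valid.
  t = -1: sqrt(4) = 2, while t + 3 = 2 — valid.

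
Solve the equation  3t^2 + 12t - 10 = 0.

Discriminant: (12)^2 - 4*3*(-10) = 264.
Quadratic formula: t = (-12 +/- sqrt(264)) / 6.
So t = -2 + sqrt(66)/3 ~= 0.708 or t = -sqrt(66)/3 - 2 ~= -4.708.

t = -4.708 or t = 0.708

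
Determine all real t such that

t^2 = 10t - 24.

Bring every term to one side: t^2 - 10t + 24 = 0.
Factor: (t - 4)(t - 6) = 0.
So t = 4 or t = 6.

t = 4 or t = 6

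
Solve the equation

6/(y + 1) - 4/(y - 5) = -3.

y = -2.705 or y = 6.0383

Multiply both sides by (y + 1)(y - 5):
6(y - 5) - 4(y + 1) = -3(y + 1)(y - 5).
Expand and collect terms: -3y^2 + 10y + 49 = 0.
By the quadratic formula, y = (-10 +/- sqrt(688)) / -6, so y ~= -2.705 or y ~= 6.0383.
Neither value makes a denominator zero (y != -1, y != 5), so both are valid.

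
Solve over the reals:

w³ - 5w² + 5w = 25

w = 5

Rearrange: w³ - 5w² + 5w - 25 = 0.
Possible rational roots are divisors of -25. Testing w = 5 gives 0, so (w - 5) is a factor.
Divide: w³ - 5w² + 5w - 25 = (w - 5)(w² + 5).
The quadratic w² + 5 has discriminant -20 < 0, so no further real roots.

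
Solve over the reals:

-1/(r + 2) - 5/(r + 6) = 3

r = -7.7689 or r = -2.2311

Multiply both sides by (r + 2)(r + 6):
-(r + 6) - 5(r + 2) = 3(r + 2)(r + 6).
Expand and collect terms: 3r² + 30r + 52 = 0.
By the quadratic formula, r = (-30 ± √276) / 6, so r ≈ -2.2311 or r ≈ -7.7689.
Neither value makes a denominator zero (r ≠ -2, r ≠ -6), so both are valid.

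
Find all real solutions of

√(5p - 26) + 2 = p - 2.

p = 6 or p = 7

Isolate the radical: √(5p - 26) = p - 4.
Square both sides: 5p - 26 = (p - 4)².
Expand and rearrange: p² - 13p + 42 = 0.
Solving gives p = 7 or p = 6.
Check each candidate in the original equation:
  p = 7: √(9) = 3, while p - 4 = 3 — valid.
  p = 6: √(4) = 2, while p - 4 = 2 — valid.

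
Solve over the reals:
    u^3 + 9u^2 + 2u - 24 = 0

Possible rational roots are divisors of -24. Testing u = -2 gives 0, so (u + 2) is a factor.
Divide: u^3 + 9u^2 + 2u - 24 = (u + 2)(u^2 + 7u - 12).
Apply the quadratic formula to u^2 + 7u - 12 = 0: u = (-7 +/- sqrt(97))/2, i.e. u ~= 1.4244 or u ~= -8.4244.

u = -8.4244 or u = -2 or u = 1.4244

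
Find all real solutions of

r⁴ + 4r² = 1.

Let u = r². The equation becomes u² + 4u - 1 = 0.
By the quadratic formula, u = -2 + √(5) or u = -√(5) - 2.
r² = -2 + √(5) gives r = ±√(-2 + √(5)) ≈ ±0.4859.
r² = -√(5) - 2 < 0 has no real solution.

r = -0.4859 or r = 0.4859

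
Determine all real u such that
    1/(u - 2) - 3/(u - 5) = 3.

u = 2.5657 or u = 3.7676

Multiply both sides by (u - 2)(u - 5):
(u - 5) - 3(u - 2) = 3(u - 2)(u - 5).
Expand and collect terms: 3u^2 - 19u + 29 = 0.
By the quadratic formula, u = (19 +/- sqrt(13)) / 6, so u ~= 3.7676 or u ~= 2.5657.
Neither value makes a denominator zero (u != 2, u != 5), so both are valid.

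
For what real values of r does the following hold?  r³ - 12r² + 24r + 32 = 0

Possible rational roots are divisors of 32. Testing r = 4 gives 0, so (r - 4) is a factor.
Divide: r³ - 12r² + 24r + 32 = (r - 4)(r² - 8r - 8).
Apply the quadratic formula to r² - 8r - 8 = 0: r = (8 ± √96)/2, i.e. r ≈ 8.899 or r ≈ -0.899.

r = -0.899 or r = 4 or r = 8.899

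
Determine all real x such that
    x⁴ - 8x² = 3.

Let u = x². The equation becomes u² - 8u - 3 = 0.
By the quadratic formula, u = 4 + √(19) or u = 4 - √(19).
x² = 4 + √(19) gives x = ±√(4 + √(19)) ≈ ±2.8912.
x² = 4 - √(19) < 0 has no real solution.

x = -2.8912 or x = 2.8912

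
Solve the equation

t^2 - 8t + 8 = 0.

Discriminant: (-8)^2 - 4*1*8 = 32.
Quadratic formula: t = (8 +/- sqrt(32)) / 2.
So t = 2*sqrt(2) + 4 ~= 6.8284 or t = 4 - 2*sqrt(2) ~= 1.1716.

t = 1.1716 or t = 6.8284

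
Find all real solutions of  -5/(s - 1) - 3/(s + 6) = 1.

Multiply both sides by (s - 1)(s + 6):
-5(s + 6) - 3(s - 1) = (s - 1)(s + 6).
Expand and collect terms: s^2 + 13s + 21 = 0.
By the quadratic formula, s = (-13 +/- sqrt(85)) / 2, so s ~= -1.8902 or s ~= -11.1098.
Neither value makes a denominator zero (s != 1, s != -6), so both are valid.

s = -11.1098 or s = -1.8902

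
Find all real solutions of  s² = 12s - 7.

Rearrange to standard form: s² - 12s + 7 = 0.
Discriminant: (-12)² − 4·1·7 = 116.
Quadratic formula: s = (12 ± √116) / 2.
So s = √(29) + 6 ≈ 11.3852 or s = 6 - √(29) ≈ 0.6148.

s = 0.6148 or s = 11.3852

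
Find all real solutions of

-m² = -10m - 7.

m = -0.6569 or m = 10.6569

Rearrange to standard form: -m² + 10m + 7 = 0.
Discriminant: (10)² − 4·(-1)·7 = 128.
Quadratic formula: m = (-10 ± √128) / (-2).
So m = 5 - 4·√(2) ≈ -0.6569 or m = 5 + 4·√(2) ≈ 10.6569.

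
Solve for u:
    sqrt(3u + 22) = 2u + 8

u = -2

Square both sides: 3u + 22 = (2u + 8)^2.
Expand and rearrange: 4u^2 + 29u + 42 = 0.
Solving gives u = -2 or u = -5.25.
Check each candidate in the original equation:
  u = -2: sqrt(16) = 4, while 2u + 8 = 4 — valid.
  u = -5.25: sqrt(6.25) = 2.5, while 2u + 8 = -2.5 — extraneous.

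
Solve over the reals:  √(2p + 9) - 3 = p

Isolate the radical: √(2p + 9) = p + 3.
Square both sides: 2p + 9 = (p + 3)².
Expand and rearrange: p² + 4p = 0.
Solving gives p = 0 or p = -4.
Check each candidate in the original equation:
  p = 0: √(9) = 3, while p + 3 = 3 — valid.
  p = -4: √(1) = 1, while p + 3 = -1 — extraneous.

p = 0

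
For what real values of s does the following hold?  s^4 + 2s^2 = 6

Let u = s^2. The equation becomes u^2 + 2u - 6 = 0.
By the quadratic formula, u = -1 + sqrt(7) or u = -sqrt(7) - 1.
s^2 = -1 + sqrt(7) gives s = +/-sqrt(-1 + sqrt(7)) ~= +/-1.2829.
s^2 = -sqrt(7) - 1 < 0 has no real solution.

s = -1.2829 or s = 1.2829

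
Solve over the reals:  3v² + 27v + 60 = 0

v = -5 or v = -4

Factor: 3(v + 4)(v + 5) = 0.
So v = -4 or v = -5.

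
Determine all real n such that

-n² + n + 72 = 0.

Factor: -1(n + 8)(n - 9) = 0.
So n = -8 or n = 9.

n = -8 or n = 9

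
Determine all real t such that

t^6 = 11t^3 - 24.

Let u = t^3. The equation becomes u^2 - 11u + 24 = 0.
Factor: (u - 8)(u - 3) = 0, so u = 8 or u = 3.
t^3 = 8 gives t = 2.
t^3 = 3 gives t = (3)^(1/3) ~= 1.4422.

t = 1.4422 or t = 2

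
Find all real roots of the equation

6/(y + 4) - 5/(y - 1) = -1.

Multiply both sides by (y + 4)(y - 1):
6(y - 1) - 5(y + 4) = -(y + 4)(y - 1).
Expand and collect terms: -y² - 4y + 30 = 0.
By the quadratic formula, y = (4 ± √136) / -2, so y ≈ -7.831 or y ≈ 3.831.
Neither value makes a denominator zero (y ≠ -4, y ≠ 1), so both are valid.

y = -7.831 or y = 3.831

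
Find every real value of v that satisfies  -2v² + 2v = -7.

Rearrange to standard form: -2v² + 2v + 7 = 0.
Discriminant: (2)² − 4·(-2)·7 = 60.
Quadratic formula: v = (-2 ± √60) / (-4).
So v = 1/2 - √(15)/2 ≈ -1.4365 or v = 1/2 + √(15)/2 ≈ 2.4365.

v = -1.4365 or v = 2.4365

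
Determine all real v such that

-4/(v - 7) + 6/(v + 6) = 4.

v = -4.3551 or v = 5.8551

Multiply both sides by (v - 7)(v + 6):
-4(v + 6) + 6(v - 7) = 4(v - 7)(v + 6).
Expand and collect terms: 4v² - 6v - 102 = 0.
By the quadratic formula, v = (6 ± √1668) / 8, so v ≈ 5.8551 or v ≈ -4.3551.
Neither value makes a denominator zero (v ≠ 7, v ≠ -6), so both are valid.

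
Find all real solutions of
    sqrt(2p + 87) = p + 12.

p = -3

Square both sides: 2p + 87 = (p + 12)^2.
Expand and rearrange: p^2 + 22p + 57 = 0.
Solving gives p = -3 or p = -19.
Check each candidate in the original equation:
  p = -3: sqrt(81) = 9, while p + 12 = 9 — valid.
  p = -19: sqrt(49) = 7, while p + 12 = -7 — extraneous.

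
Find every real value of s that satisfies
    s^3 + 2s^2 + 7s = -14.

Rearrange: s^3 + 2s^2 + 7s + 14 = 0.
Possible rational roots are divisors of 14. Testing s = -2 gives 0, so (s + 2) is a factor.
Divide: s^3 + 2s^2 + 7s + 14 = (s + 2)(s^2 + 7).
The quadratic s^2 + 7 has discriminant -28 < 0, so no further real roots.

s = -2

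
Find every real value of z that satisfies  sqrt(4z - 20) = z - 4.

Square both sides: 4z - 20 = (z - 4)^2.
Expand and rearrange: z^2 - 12z + 36 = 0.
This gives the repeated root z = 6.
Check in the original equation:
  z = 6: sqrt(4) = 2, while z - 4 = 2 — valid.

z = 6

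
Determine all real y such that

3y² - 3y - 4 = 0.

y = -0.7583 or y = 1.7583

Discriminant: (-3)² − 4·3·(-4) = 57.
Quadratic formula: y = (3 ± √57) / 6.
So y = 1/2 + √(57)/6 ≈ 1.7583 or y = 1/2 - √(57)/6 ≈ -0.7583.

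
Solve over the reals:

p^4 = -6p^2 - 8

No real solutions.

Let u = p^2. The equation becomes u^2 + 6u + 8 = 0.
Factor: (u + 4)(u + 2) = 0, so u = -4 or u = -2.
p^2 = -4 < 0 has no real solution.
p^2 = -2 < 0 has no real solution.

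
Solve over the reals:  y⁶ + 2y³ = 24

y = -1.8171 or y = 1.5874

Let u = y³. The equation becomes u² + 2u - 24 = 0.
Factor: (u + 6)(u - 4) = 0, so u = -6 or u = 4.
y³ = -6 gives y = -∛(6) ≈ -1.8171.
y³ = 4 gives y = ∛(4) ≈ 1.5874.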